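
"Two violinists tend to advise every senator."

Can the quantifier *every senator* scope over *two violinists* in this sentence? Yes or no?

Yes

Raising constructions are monoclausal for scope purposes; *every senator* is not separated from *two violinists* by any island.
No island intervenes, so both surface and inverse scope are derivable.
So *every senator* > *two violinists* is among the available readings.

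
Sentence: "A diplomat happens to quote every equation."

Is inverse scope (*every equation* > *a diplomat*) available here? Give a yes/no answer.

Yes

*every equation* is inside a raising infinitive, which is transparent to QR (no CP barrier), so it behaves as a matrix argument.
With no island boundary between them, the object can take inverse scope over the subject via ordinary QR within the clause.
Both orderings are possible: *a diplomat* > *every equation* and *every equation* > *a diplomat*.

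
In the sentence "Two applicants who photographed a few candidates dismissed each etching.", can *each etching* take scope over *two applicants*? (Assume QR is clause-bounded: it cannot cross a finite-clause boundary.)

Yes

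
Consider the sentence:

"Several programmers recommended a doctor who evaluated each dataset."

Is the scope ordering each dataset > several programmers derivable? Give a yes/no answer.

No

*each dataset* is embedded in the relative clause *who evaluated each dataset* modifying *a doctor*.
QR out of a relative clause is ruled out by the relative-clause island constraint.
So *each dataset* cannot raise high enough to outscope *several programmers*; only the surface ordering *several programmers* > *each dataset* is available.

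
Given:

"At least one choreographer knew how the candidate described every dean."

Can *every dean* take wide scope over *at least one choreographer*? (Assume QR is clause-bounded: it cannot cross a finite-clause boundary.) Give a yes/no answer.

No

Structurally, *every dean* is inside the embedded question *how the candidate described every dean*.
Embedded wh-clauses are opaque for QR, so the quantifier stays inside the question.
So *every dean* cannot raise high enough to outscope *at least one choreographer*; only the surface ordering *at least one choreographer* > *every dean* is available.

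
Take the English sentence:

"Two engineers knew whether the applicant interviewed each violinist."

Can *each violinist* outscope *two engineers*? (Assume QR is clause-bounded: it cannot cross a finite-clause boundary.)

No

The target quantifier *each violinist* is part of the embedded question *whether the applicant interviewed each violinist*.
Embedded wh-clauses are opaque for QR, so the quantifier stays inside the question.
The inverse ordering *each violinist* > *two engineers* is therefore underivable.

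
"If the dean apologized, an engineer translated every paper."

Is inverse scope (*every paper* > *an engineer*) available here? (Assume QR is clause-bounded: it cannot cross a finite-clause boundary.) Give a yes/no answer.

Yes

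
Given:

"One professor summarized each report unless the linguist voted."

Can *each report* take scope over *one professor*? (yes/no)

Although there is an adjunct clause, *each report* is in the main clause, not inside the adjunct.
Clause-internal QR can adjoin the lower DP above the subject, yielding the inverse reading.
So *each report* > *one professor* is among the available readings.

Yes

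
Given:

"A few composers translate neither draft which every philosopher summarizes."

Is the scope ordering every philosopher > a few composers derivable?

*every philosopher* sits inside the relative clause *which every philosopher summarizes* modifying *neither draft*.
A relative clause is a scope island — quantifier raising cannot cross its boundary.
There is no licit LF on which *every philosopher* c-commands *a few composers*.

No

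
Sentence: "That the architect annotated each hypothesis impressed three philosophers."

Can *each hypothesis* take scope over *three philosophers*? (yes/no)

No

The DP *each hypothesis* is contained in the sentential subject *that the architect annotated each hypothesis*.
Subjects — clausal subjects included — are islands for extraction, and QR is no exception.
So the wide-scope reading for *each hypothesis* is blocked.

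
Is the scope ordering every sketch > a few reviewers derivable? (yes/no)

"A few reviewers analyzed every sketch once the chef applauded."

Yes

*every sketch* is a matrix argument; the adjunct is an island but the target quantifier is outside it.
Since no island is crossed, the inverse ordering is licensed alongside surface scope.
The sentence is scopally ambiguous between *a few reviewers* > *every sketch* and *every sketch* > *a few reviewers*.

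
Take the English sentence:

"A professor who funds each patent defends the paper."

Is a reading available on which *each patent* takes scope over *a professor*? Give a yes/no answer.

*each patent* occurs within the relative clause *who funds each patent*.
QR out of a relative clause is ruled out by the relative-clause island constraint.
Hence only narrow scope for *each patent* (under *a professor*) survives.

No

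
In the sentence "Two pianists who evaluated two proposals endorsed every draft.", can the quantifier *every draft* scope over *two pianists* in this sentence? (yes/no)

The relative clause *who evaluated two proposals* modifies *two pianists*, but *every draft* is not inside that relative clause — it is an argument of the matrix verb.
Nothing blocks QR of the lower DP to a position above the higher one, so inverse scope is available.

Yes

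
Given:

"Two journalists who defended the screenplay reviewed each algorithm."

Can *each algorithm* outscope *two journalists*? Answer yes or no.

Yes

The RC *who defended the screenplay* is an island, but *each algorithm* is not inside it — it is the matrix object, a clausemate of *two journalists*.
With no island boundary between them, the object can take inverse scope over the subject via ordinary QR within the clause.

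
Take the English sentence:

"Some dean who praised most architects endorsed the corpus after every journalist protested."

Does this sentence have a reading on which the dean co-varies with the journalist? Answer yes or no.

No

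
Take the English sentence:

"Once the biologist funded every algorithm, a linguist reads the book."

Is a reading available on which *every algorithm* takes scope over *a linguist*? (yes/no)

No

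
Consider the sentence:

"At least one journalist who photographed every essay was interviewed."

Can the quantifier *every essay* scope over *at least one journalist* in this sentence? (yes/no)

*every essay* occurs within the relative clause *who photographed every essay*.
Relative clauses are scope islands: a quantifier cannot QR out of a relative clause to take scope in the matrix clause.
*every essay* > *at least one journalist* would require crossing that boundary, which is illicit.

No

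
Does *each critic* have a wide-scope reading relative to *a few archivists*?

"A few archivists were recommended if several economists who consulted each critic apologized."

No

*each critic* is embedded in the relative clause *who consulted each critic*, which is itself inside the adjunct *if several economists who consulted each critic apologized*.
Two island boundaries intervene — the relative clause and the adjunct. Either alone would block QR.
*each critic* > *a few archivists* would require crossing that boundary, which is illicit.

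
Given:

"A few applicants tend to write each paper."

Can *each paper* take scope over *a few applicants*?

Yes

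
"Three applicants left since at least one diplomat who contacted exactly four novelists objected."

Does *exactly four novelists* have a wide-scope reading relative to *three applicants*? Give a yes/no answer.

Structurally, *exactly four novelists* is inside the relative clause *who contacted exactly four novelists*, which is itself inside the adjunct *since at least one diplomat who contacted exactly four novelists objected*.
Two island boundaries intervene — the relative clause and the adjunct. Either alone would block QR.
So *exactly four novelists* cannot raise to a position above *three applicants*.

No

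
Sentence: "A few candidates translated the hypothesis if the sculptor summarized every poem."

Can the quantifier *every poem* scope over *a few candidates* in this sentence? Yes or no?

Structurally, *every poem* is inside the adjunct clause *if the sculptor summarized every poem*.
Adverbial clauses are not L-marked, so they are barriers for QR — the quantifier cannot escape the adjunct.
*every poem* > *a few candidates* would require crossing that boundary, which is illicit.

No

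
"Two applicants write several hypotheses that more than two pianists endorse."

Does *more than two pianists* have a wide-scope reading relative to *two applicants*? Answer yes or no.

No

Structurally, *more than two pianists* is inside the relative clause *that more than two pianists endorse* modifying *several hypotheses*.
Relative clauses are scope islands: a quantifier cannot QR out of a relative clause to take scope in the matrix clause.
So the wide-scope reading for *more than two pianists* is blocked.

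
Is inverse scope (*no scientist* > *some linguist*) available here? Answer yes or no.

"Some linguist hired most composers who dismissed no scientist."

Structurally, *no scientist* is inside the relative clause *who dismissed no scientist* modifying *most composers*.
Quantifiers inside a relative clause are trapped there; the RC boundary blocks QR.
*no scientist* is confined to the island and cannot take scope over *some linguist*.
(Only the surface reading survives: one fixed linguist with respect to all the relevant scientists.)

No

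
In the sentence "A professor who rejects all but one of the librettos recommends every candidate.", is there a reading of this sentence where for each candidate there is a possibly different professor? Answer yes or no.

The paraphrase describes the scope ordering *every candidate* > *a professor*.
*every candidate* sits in the matrix clause, not in the relative clause on *a professor*.
With no island boundary between them, the object can take inverse scope over the subject via ordinary QR within the clause.

Yes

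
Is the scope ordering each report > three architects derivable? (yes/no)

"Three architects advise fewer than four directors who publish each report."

No

The DP *each report* is contained in the relative clause *who publish each report* modifying *fewer than four directors*.
Relative clauses are scope islands: a quantifier cannot QR out of a relative clause to take scope in the matrix clause.
So *each report* cannot raise to a position above *three architects*.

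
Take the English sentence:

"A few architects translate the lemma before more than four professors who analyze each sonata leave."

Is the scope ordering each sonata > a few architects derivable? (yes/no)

Structurally, *each sonata* is inside the relative clause *who analyze each sonata*, which is itself inside the adjunct *before more than four professors who analyze each sonata leave*.
Both the relative clause and the enclosing adjunct are scope islands; QR cannot cross either.
So *each sonata* cannot raise to a position above *a few architects*.

No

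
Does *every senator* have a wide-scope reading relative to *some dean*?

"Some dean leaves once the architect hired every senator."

No

The target quantifier *every senator* is part of the adjunct clause *once the architect hired every senator*.
Scope out of an adjunct clause is unavailable: QR respects the adjunct-island constraint.
So *every senator* cannot raise high enough to outscope *some dean*; only the surface ordering *some dean* > *every senator* is available.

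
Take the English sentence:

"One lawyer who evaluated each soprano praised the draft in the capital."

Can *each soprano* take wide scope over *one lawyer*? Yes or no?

*each soprano* sits inside the relative clause *who evaluated each soprano*.
Relative clauses are scope islands: a quantifier cannot QR out of a relative clause to take scope in the matrix clause.
Hence only narrow scope for *each soprano* (under *one lawyer*) survives.

No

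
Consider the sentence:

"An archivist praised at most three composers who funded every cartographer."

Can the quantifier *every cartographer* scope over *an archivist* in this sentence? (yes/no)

No

Structurally, *every cartographer* is inside the relative clause *who funded every cartographer* modifying *at most three composers*.
A relative clause is a scope island — quantifier raising cannot cross its boundary.
Hence only narrow scope for *every cartographer* (under *an archivist*) survives.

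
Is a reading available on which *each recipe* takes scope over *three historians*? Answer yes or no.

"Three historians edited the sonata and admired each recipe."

No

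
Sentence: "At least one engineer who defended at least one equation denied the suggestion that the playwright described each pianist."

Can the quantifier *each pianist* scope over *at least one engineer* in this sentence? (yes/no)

No

*each pianist* is embedded in the complex NP *the suggestion that the playwright described each pianist*.
A that-clause complement to a noun is an island; QR cannot cross the NP boundary.
So *each pianist* cannot raise high enough to outscope *at least one engineer*; only the surface ordering *at least one engineer* > *each pianist* is available.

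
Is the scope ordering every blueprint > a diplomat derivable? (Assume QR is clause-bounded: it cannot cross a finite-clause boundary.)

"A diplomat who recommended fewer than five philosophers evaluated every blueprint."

Although the sentence contains a relative clause (*who recommended fewer than five philosophers*), *every blueprint* is outside it, in the matrix VP.
QR within a single clause is free, so the lower quantifier may take scope over the higher one.
So *every blueprint* > *a diplomat* is among the available readings.

Yes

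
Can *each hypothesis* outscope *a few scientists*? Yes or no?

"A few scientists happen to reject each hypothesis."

The matrix predicate is a raising verb, whose infinitival complement is not a scope island — *each hypothesis* can QR into the matrix clause.
With no island boundary between them, the object can take inverse scope over the subject via ordinary QR within the clause.

Yes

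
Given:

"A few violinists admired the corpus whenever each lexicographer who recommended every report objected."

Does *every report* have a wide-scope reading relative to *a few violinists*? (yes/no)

No

*every report* occurs within the relative clause *who recommended every report*, which is itself inside the adjunct *whenever each lexicographer who recommended every report objected*.
Nested islands: the RC island is itself inside an adjunct island, so wide scope is doubly excluded.
Hence only narrow scope for *every report* (under *a few violinists*) survives.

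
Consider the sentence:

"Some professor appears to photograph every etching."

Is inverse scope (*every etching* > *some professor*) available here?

Yes

*every etching* is the object of the infinitival complement of a raising predicate; raising infinitives are transparent for QR, so the two DPs are in effect clausemates.
Ordinary QR to a clause-peripheral position gives the wide-scope LF for the lower DP.
Both orderings are possible: *some professor* > *every etching* and *every etching* > *some professor*.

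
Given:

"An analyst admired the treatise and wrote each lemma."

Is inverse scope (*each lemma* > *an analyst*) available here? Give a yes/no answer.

The DP *each lemma* is contained in one conjunct of the coordinate structure (*wrote each lemma*).
QR out of a conjunct would have to apply non-ATB, which the CSC forbids.
So *each lemma* cannot raise to a position above *an analyst*.
(Only the surface reading survives: one fixed analyst with respect to all the relevant lemmas.)

No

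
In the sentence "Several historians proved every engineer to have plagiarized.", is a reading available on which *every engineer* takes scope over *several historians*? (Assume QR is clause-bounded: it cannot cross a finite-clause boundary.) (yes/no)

*every engineer* is the subject of an ECM infinitive — the infinitival complement of an ECM verb is not a scope island, so *every engineer* can raise into the matrix clause.
QR within a single clause is free, so the lower quantifier may take scope over the higher one.

Yes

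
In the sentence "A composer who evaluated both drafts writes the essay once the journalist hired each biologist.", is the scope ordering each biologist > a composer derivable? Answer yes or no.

No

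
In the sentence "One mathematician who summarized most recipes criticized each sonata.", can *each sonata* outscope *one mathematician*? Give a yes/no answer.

*each sonata* sits in the matrix clause, not in the relative clause on *one mathematician*.
Clause-internal QR can adjoin the lower DP above the subject, yielding the inverse reading.

Yes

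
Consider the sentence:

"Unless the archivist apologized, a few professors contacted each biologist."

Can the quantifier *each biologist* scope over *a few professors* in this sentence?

Yes

*each biologist* is a matrix argument; the adjunct is an island but the target quantifier is outside it.
With no island boundary between them, the object can take inverse scope over the subject via ordinary QR within the clause.
Both orderings are possible: *a few professors* > *each biologist* and *each biologist* > *a few professors*.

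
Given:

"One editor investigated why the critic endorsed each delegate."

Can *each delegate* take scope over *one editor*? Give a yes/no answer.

No

*each delegate* occurs within the embedded question *why the critic endorsed each delegate*.
Embedded wh-clauses are opaque for QR, so the quantifier stays inside the question.
Hence only narrow scope for *each delegate* (under *one editor*) survives.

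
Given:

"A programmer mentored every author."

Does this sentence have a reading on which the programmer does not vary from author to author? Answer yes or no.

This is the *a programmer* > *every author* reading.
That is the surface-scope ordering, which is always one of the available readings — island constraints only ever restrict inverse scope.

Yes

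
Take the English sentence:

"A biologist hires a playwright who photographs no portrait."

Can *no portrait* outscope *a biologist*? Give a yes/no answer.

*no portrait* occurs within the relative clause *who photographs no portrait* modifying *a playwright*.
Quantifiers inside a relative clause are trapped there; the RC boundary blocks QR.
So *no portrait* cannot raise high enough to outscope *a biologist*; only the surface ordering *a biologist* > *no portrait* is available.

No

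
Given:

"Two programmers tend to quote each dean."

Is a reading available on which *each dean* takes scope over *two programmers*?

Infinitival complements of raising predicates do not block QR; *each dean* and *two programmers* are effectively clausemates.
Ordinary QR to a clause-peripheral position gives the wide-scope LF for the lower DP.

Yes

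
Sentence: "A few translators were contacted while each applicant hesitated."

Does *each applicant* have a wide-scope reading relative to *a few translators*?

*each applicant* occurs within the adjunct clause *while each applicant hesitated*.
Scope out of an adjunct clause is unavailable: QR respects the adjunct-island constraint.
So the wide-scope reading for *each applicant* is blocked.

No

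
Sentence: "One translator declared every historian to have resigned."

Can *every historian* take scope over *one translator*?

Yes

The ECM infinitive is scope-transparent — *every historian* is free to raise above *one translator*.
Ordinary QR to a clause-peripheral position gives the wide-scope LF for the lower DP.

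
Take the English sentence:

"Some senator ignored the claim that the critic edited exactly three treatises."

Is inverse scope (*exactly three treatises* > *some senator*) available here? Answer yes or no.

The DP *exactly three treatises* is contained in the complex NP *the claim that the critic edited exactly three treatises*.
The complex NP is opaque for QR — the quantifier is frozen inside the noun's complement.
There is no licit LF on which *exactly three treatises* c-commands *some senator*.
(Only the surface reading survives: one fixed senator with respect to all the relevant treatises.)

No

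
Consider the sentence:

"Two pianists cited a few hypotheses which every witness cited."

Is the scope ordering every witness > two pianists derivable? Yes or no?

*every witness* is embedded in the relative clause *which every witness cited* modifying *a few hypotheses*.
A relative clause is a scope island — quantifier raising cannot cross its boundary.
There is no licit LF on which *every witness* c-commands *two pianists*.

No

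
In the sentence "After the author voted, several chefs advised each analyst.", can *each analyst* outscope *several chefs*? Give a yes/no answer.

Neither queried DP is inside the adjunct, so the adjunct-island constraint does not apply.
Since no island is crossed, the inverse ordering is licensed alongside surface scope.
The sentence is scopally ambiguous between *several chefs* > *each analyst* and *each analyst* > *several chefs*.

Yes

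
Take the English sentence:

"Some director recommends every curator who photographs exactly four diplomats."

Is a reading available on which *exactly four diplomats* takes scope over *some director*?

The DP *exactly four diplomats* is contained in the relative clause *who photographs exactly four diplomats* modifying *every curator*.
Relative clauses are scope islands: a quantifier cannot QR out of a relative clause to take scope in the matrix clause.
*exactly four diplomats* is confined to the island and cannot take scope over *some director*.

No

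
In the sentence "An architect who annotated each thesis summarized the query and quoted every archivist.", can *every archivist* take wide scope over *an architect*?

No

*every archivist* is embedded in one conjunct of the coordinate structure (*quoted every archivist*).
The Coordinate Structure Constraint blocks movement (including QR) out of a single conjunct.
So *every archivist* cannot raise to a position above *an architect*.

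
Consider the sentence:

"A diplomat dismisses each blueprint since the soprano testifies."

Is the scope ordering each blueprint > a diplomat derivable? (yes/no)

The adjunct island is irrelevant here — *each blueprint* and *a diplomat* are both in the matrix clause.
With no island boundary between them, the object can take inverse scope over the subject via ordinary QR within the clause.

Yes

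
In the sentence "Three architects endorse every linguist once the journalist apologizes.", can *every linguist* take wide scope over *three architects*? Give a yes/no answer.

Yes

The adjunct island is irrelevant here — *every linguist* and *three architects* are both in the matrix clause.
Since no island is crossed, the inverse ordering is licensed alongside surface scope.
Both orderings are possible: *three architects* > *every linguist* and *every linguist* > *three architects*.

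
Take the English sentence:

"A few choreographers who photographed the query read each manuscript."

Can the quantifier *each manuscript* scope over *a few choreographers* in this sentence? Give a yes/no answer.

Yes

*each manuscript* sits in the matrix clause, not in the relative clause on *a few choreographers*.
Clause-internal QR can adjoin the lower DP above the subject, yielding the inverse reading.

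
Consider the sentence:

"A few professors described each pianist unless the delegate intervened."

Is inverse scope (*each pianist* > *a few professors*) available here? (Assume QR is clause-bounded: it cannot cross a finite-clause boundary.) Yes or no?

Yes

Although there is an adjunct clause, *each pianist* is in the main clause, not inside the adjunct.
Clause-internal QR can adjoin the lower DP above the subject, yielding the inverse reading.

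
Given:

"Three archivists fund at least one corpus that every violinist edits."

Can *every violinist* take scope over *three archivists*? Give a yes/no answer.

*every violinist* is embedded in the relative clause *that every violinist edits* modifying *at least one corpus*.
Quantifiers inside a relative clause are trapped there; the RC boundary blocks QR.
*every violinist* is confined to the island and cannot take scope over *three archivists*.

No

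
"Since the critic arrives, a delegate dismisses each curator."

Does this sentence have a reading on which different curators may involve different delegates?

That reading corresponds to *each curator* > *a delegate*.
*each curator* is a matrix argument; the adjunct is an island but the target quantifier is outside it.
QR within a single clause is free, so the lower quantifier may take scope over the higher one.

Yes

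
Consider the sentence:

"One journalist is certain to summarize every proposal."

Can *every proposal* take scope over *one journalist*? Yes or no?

Infinitival complements of raising predicates do not block QR; *every proposal* and *one journalist* are effectively clausemates.
With no island boundary between them, the object can take inverse scope over the subject via ordinary QR within the clause.

Yes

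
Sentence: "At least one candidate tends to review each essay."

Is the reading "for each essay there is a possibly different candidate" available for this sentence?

That reading corresponds to *each essay* > *at least one candidate*.
*each essay* is inside a raising infinitive, which is transparent to QR (no CP barrier), so it behaves as a matrix argument.
No island intervenes, so both surface and inverse scope are derivable.
Both orderings are possible: *at least one candidate* > *each essay* and *each essay* > *at least one candidate*.

Yes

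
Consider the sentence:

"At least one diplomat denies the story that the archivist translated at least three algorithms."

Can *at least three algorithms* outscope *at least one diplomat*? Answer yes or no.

No

Structurally, *at least three algorithms* is inside the complex NP *the story that the archivist translated at least three algorithms*.
The Complex NP Constraint bars QR out of the complement clause of a noun.
So the wide-scope reading for *at least three algorithms* is blocked.
(Only the surface reading survives: one fixed diplomat with respect to all the relevant algorithms.)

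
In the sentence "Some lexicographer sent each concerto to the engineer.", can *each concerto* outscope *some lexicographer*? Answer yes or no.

Both DPs are arguments of the same predicate; there is no clause or island boundary between them.
Nothing blocks QR of the lower DP to a position above the higher one, so inverse scope is available.
The sentence is scopally ambiguous between *some lexicographer* > *each concerto* and *each concerto* > *some lexicographer*.

Yes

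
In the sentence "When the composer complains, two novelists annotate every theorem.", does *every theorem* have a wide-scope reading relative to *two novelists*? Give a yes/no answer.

Yes

The adjunct clause does not contain *every theorem*, which is the matrix object.
Clause-internal QR can adjoin the lower DP above the subject, yielding the inverse reading.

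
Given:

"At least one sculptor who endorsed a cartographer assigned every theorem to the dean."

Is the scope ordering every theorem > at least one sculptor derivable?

Yes

Although the sentence contains a relative clause (*who endorsed a cartographer*), *every theorem* is outside it, in the matrix VP.
Since no island is crossed, the inverse ordering is licensed alongside surface scope.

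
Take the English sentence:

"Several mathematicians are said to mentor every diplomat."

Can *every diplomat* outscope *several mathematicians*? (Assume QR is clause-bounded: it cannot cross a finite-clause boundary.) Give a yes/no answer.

*every diplomat* is the object of the infinitival complement of a raising predicate; raising infinitives are transparent for QR, so the two DPs are in effect clausemates.
QR within a single clause is free, so the lower quantifier may take scope over the higher one.
So *every diplomat* > *several mathematicians* is among the available readings.

Yes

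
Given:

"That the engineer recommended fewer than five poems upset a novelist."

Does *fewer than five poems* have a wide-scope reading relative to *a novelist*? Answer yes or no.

No

*fewer than five poems* is embedded in the sentential subject *that the engineer recommended fewer than five poems*.
The subject-island constraint blocks QR out of a clausal subject.
There is no licit LF on which *fewer than five poems* c-commands *a novelist*.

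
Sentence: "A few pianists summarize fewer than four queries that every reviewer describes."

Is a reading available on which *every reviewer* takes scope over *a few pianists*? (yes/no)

No

*every reviewer* is embedded in the relative clause *that every reviewer describes* modifying *fewer than four queries*.
The relative clause forms an island for QR, so the quantifier is confined to the head noun's restrictor.
Hence only narrow scope for *every reviewer* (under *a few pianists*) survives.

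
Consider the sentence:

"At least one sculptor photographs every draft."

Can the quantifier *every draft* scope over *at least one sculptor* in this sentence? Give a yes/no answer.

Yes

*every draft* and *at least one sculptor* are in the same minimal clause.
Clause-internal QR can adjoin the lower DP above the subject, yielding the inverse reading.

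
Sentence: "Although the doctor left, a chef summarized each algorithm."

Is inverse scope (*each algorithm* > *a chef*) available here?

Yes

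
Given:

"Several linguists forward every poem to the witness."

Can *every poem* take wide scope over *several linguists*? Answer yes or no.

Yes

*several linguists* and *every poem* are co-arguments of the matrix verb, with nothing but a clause-internal boundary between them.
Since no island is crossed, the inverse ordering is licensed alongside surface scope.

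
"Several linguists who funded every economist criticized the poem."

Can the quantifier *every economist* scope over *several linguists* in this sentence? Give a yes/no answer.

*every economist* occurs within the relative clause *who funded every economist*.
QR out of a relative clause is ruled out by the relative-clause island constraint.
*every economist* > *several linguists* would require crossing that boundary, which is illicit.

No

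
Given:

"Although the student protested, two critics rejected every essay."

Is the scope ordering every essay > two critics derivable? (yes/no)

Yes

Neither queried DP is inside the adjunct, so the adjunct-island constraint does not apply.
Nothing blocks QR of the lower DP to a position above the higher one, so inverse scope is available.
The sentence is scopally ambiguous between *two critics* > *every essay* and *every essay* > *two critics*.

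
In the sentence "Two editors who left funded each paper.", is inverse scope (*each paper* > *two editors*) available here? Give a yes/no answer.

*each paper* sits in the matrix clause, not in the relative clause on *two editors*.
QR within a single clause is free, so the lower quantifier may take scope over the higher one.

Yes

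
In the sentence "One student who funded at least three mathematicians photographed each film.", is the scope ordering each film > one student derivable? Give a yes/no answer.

The relative clause *who funded at least three mathematicians* modifies *one student*, but *each film* is not inside that relative clause — it is an argument of the matrix verb.
QR within a single clause is free, so the lower quantifier may take scope over the higher one.

Yes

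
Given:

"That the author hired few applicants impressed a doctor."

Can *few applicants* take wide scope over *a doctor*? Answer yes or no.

*few applicants* sits inside the sentential subject *that the author hired few applicants*.
Subjects — clausal subjects included — are islands for extraction, and QR is no exception.
The ordering *few applicants* > *a doctor* is therefore underivable.

No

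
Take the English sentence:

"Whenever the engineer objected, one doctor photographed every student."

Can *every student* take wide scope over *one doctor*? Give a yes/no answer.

The adjunct island is irrelevant here — *every student* and *one doctor* are both in the matrix clause.
Since no island is crossed, the inverse ordering is licensed alongside surface scope.

Yes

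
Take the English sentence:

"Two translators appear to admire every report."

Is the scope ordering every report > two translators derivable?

Yes

The matrix predicate is a raising verb, whose infinitival complement is not a scope island — *every report* can QR into the matrix clause.
Ordinary QR to a clause-peripheral position gives the wide-scope LF for the lower DP.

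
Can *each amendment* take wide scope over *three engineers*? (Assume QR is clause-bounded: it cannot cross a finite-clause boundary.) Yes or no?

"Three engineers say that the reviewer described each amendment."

The target quantifier *each amendment* is part of the finite complement clause *that the reviewer described each amendment*.
Given the clause-boundedness assumption, QR cannot cross the finite CP into the matrix.
*each amendment* is confined to the island and cannot take scope over *three engineers*.

No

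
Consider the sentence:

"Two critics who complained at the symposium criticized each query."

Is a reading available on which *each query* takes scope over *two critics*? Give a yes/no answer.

Yes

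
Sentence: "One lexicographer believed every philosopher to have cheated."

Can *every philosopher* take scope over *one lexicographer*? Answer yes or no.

The ECM infinitive is scope-transparent — *every philosopher* is free to raise above *one lexicographer*.
QR within a single clause is free, so the lower quantifier may take scope over the higher one.
Both orderings are possible: *one lexicographer* > *every philosopher* and *every philosopher* > *one lexicographer*.

Yes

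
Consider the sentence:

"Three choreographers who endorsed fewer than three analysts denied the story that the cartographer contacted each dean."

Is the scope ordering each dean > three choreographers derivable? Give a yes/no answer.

No

The target quantifier *each dean* is part of the complex NP *the story that the cartographer contacted each dean*.
A that-clause complement to a noun is an island; QR cannot cross the NP boundary.
There is no licit LF on which *each dean* c-commands *three choreographers*.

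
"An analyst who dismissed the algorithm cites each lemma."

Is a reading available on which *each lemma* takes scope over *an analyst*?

*each lemma* is a matrix argument; only *an analyst* is modified by the relative clause *who dismissed the algorithm*, so the RC island is irrelevant to the target quantifier.
Nothing blocks QR of the lower DP to a position above the higher one, so inverse scope is available.
So *each lemma* > *an analyst* is among the available readings.

Yes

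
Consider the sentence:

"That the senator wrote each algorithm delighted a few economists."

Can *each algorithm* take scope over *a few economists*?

No

Structurally, *each algorithm* is inside the sentential subject *that the senator wrote each algorithm*.
Sentential subjects are islands: a quantifier inside the subject clause cannot raise over the matrix predicate.
So the wide-scope reading for *each algorithm* is blocked.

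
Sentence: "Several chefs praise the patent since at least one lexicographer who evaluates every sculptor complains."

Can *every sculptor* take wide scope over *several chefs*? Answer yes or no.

No

*every sculptor* is embedded in the relative clause *who evaluates every sculptor*, which is itself inside the adjunct *since at least one lexicographer who evaluates every sculptor complains*.
The quantifier would have to escape first the RC and then the adjunct — two independent island violations.
Hence only narrow scope for *every sculptor* (under *several chefs*) survives.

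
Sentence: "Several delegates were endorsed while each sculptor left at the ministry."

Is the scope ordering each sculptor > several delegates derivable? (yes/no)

No

*each sculptor* occurs within the adjunct clause *while each sculptor left at the ministry*.
Adverbial clauses are not L-marked, so they are barriers for QR — the quantifier cannot escape the adjunct.
So *each sculptor* cannot raise high enough to outscope *several delegates*; only the surface ordering *several delegates* > *each sculptor* is available.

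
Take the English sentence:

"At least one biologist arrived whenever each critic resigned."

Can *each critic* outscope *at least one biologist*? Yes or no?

*each critic* is embedded in the adjunct clause *whenever each critic resigned*.
Adjunct clauses are scope islands: a quantifier inside an adjunct cannot raise into the matrix clause.
So *each critic* cannot raise high enough to outscope *at least one biologist*; only the surface ordering *at least one biologist* > *each critic* is available.

No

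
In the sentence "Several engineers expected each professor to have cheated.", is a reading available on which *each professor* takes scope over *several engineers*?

Yes

This is an ECM construction: *each professor* is the infinitival subject, Case-marked by the matrix verb, and the infinitive is transparent for QR.
With no island boundary between them, the object can take inverse scope over the subject via ordinary QR within the clause.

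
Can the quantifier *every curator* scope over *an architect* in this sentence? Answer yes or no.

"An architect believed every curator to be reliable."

*every curator* is an ECM subject; ECM complements are not islands, and the embedded quantifier may take matrix scope.
Clause-internal QR can adjoin the lower DP above the subject, yielding the inverse reading.

Yes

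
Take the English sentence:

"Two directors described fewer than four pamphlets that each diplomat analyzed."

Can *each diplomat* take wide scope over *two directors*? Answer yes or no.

No

The DP *each diplomat* is contained in the relative clause *that each diplomat analyzed* modifying *fewer than four pamphlets*.
QR out of a relative clause is ruled out by the relative-clause island constraint.
So *each diplomat* cannot raise high enough to outscope *two directors*; only the surface ordering *two directors* > *each diplomat* is available.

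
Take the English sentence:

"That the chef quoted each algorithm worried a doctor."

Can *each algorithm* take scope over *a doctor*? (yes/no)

No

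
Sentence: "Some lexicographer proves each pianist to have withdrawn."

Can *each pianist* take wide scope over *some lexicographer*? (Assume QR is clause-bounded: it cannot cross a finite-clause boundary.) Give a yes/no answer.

Yes

This is an ECM construction: *each pianist* is the infinitival subject, Case-marked by the matrix verb, and the infinitive is transparent for QR.
With no island boundary between them, the object can take inverse scope over the subject via ordinary QR within the clause.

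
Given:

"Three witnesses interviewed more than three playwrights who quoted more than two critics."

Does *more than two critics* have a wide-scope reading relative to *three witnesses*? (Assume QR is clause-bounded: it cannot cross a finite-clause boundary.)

*more than two critics* sits inside the relative clause *who quoted more than two critics* modifying *more than three playwrights*.
The relative clause forms an island for QR, so the quantifier is confined to the head noun's restrictor.
There is no licit LF on which *more than two critics* c-commands *three witnesses*.

No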